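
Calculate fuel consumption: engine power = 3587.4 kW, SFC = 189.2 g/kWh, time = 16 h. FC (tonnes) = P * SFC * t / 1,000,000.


Formula: FC (tonnes) = P * SFC * t / 1,000,000
Step 1 — P * SFC * t = 3587.4 * 189.2 * 16 = 10859777.28 g
Step 2 — FC (tonnes) = 10859777.28 / 1,000,000 ≈ 10.860 tonnes (5 s.f.)

10.860 tonnes


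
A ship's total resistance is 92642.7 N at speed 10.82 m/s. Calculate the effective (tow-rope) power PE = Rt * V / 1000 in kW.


Formula: PE = Rt * V / 1000 (kW)
Step 1 — PE (W) = 92642.7 * 10.82 = 1002394.014 W
Step 2 — PE (kW) = 1002394.014 / 1000 ≈ 1002.4 kW (5 s.f.)

1002.4 kW


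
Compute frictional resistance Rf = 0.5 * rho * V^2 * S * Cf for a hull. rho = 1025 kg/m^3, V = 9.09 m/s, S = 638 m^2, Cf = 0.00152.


Formula: Rf = 0.5 * rho * V^2 * S * Cf
Step 1 — V^2 = 9.09^2 = 82.6281
Step 2 — 0.5 * rho * V^2 = 0.5 * 1025 * 82.6281 = 42346.90125
Step 3 — Rf = 42346.90125 * 638 * 0.00152 ≈ 41066 N (5 s.f.)

41066 N


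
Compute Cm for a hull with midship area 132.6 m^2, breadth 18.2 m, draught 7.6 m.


Formula: Cm = Am / (B * T)
Step 1 — B * T = 18.2 * 7.6 = 138.32 m^2
Step 2 — Cm = 132.6 / 138.32 ≈ 0.95865 (5 s.f.)

0.95865


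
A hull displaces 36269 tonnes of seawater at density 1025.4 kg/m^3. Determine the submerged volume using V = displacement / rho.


Formula: V = mass / rho
Step 1 — convert tonnes to kg: 36269 t * 1000 = 36269000 kg
Step 2 — V = 36269000 / 1025.4 ≈ 35371 m^3 (5 s.f.)

35371 m^3


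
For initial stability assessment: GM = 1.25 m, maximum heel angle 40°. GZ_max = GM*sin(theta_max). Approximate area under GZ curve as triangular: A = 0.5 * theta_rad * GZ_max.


Formula: GZ_max = GM * sin(theta); Area = 0.5 * theta_rad * GZ_max
Step 1 — GZ_max = 1.25 * sin(40°) = 1.25 * 0.642788 = 0.803485 m
Step 2 — theta_rad = 40 * pi/180 = 0.698132 rad
Step 3 — Area = 0.5 * 0.698132 * 0.803485 ≈ 0.28047 m·rad (5 s.f.)

0.28047 m·rad


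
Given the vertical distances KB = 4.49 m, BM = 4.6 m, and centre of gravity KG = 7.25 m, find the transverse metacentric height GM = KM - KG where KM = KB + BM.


Formula: GM = KB + BM - KG
Step 1 — KM = KB + BM = 4.49 + 4.6 = 9.09 m
Step 2 — GM = KM - KG = 9.09 - 7.25 = 1.84 m

1.84 m


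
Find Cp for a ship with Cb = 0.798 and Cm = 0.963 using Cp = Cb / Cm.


Formula: Cp = Cb / Cm
Substituting: Cp = 0.798 / 0.963
Result: Cp ≈ 0.82866 (5 s.f.)

0.82866


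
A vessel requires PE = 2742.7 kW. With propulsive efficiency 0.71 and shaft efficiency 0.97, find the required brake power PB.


Formula: PB = PE / (eta_D * eta_S)
Step 1 — combined efficiency = eta_D * eta_S = 0.71 * 0.97 = 0.6887
Step 2 — PB = 2742.7 / 0.6887 ≈ 3982.4 kW (5 s.f.)

3982.4 kW


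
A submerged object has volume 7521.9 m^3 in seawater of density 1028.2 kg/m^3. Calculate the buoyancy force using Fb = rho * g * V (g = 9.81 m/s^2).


Formula: Fb = rho * g * V
Substituting: Fb = 1028.2 * 9.81 * 7521.9
Intermediate: 1028.2 * 9.81 = 10086.642
Result: Fb = 10086.642 * 7521.9 ≈ 75871000 N (5 s.f.)

75871000 N


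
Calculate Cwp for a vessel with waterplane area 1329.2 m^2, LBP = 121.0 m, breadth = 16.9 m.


Formula: Cwp = Aw / (L * B)
Step 1 — L * B = 121.0 * 16.9 = 2044.9 m^2
Step 2 — Cwp = 1329.2 / 2044.9 ≈ 0.65001 (5 s.f.)

0.65001


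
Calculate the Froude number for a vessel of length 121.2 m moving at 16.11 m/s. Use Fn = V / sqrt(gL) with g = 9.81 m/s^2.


Formula: Fn = V / sqrt(g * L)
Step 1 — g * L = 9.81 * 121.2 = 1188.972
Step 2 — sqrt(g * L) = sqrt(1188.972) = 34.481473
Step 3 — Fn = 16.11 / 34.481473 ≈ 0.46721 (5 s.f.)

0.46721


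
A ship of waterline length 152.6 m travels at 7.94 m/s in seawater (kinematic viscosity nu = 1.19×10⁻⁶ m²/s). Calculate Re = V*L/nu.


Formula: Re = V * L / nu
Step 1 — V * L = 7.94 * 152.6 = 1211.644 m^2/s
Step 2 — Re = 1211.644 / 1.19e-6 = 1.02e+09

1.02e+09


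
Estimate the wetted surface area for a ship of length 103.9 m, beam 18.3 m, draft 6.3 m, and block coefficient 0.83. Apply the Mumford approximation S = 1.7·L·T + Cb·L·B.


Formula: S = 1.7*L*T + V/T with V = Cb*L*B*T, i.e. S = L * (1.7*T + Cb*B)
Step 1 — 1.7*T = 1.7 * 6.3 = 10.71 m
Step 2 — Cb*B = 0.83 * 18.3 = 15.189 m
Step 3 — 1.7*T + Cb*B = 10.71 + 15.189 = 25.899 m
Step 4 — S = 103.9 * 25.899 ≈ 2690.9 m^2 (5 s.f.)

2690.9 m^2


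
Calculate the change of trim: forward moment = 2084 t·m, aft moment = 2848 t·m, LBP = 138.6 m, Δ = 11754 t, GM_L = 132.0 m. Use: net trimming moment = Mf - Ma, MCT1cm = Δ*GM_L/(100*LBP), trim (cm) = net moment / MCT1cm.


Formula: net trimming moment = Mf - Ma; MCT1cm = Δ*GM_L/(100*LBP); trim = net moment / MCT1cm
Step 1 — net trimming moment = 2084 - 2848 = -764 t·m
Step 2 — MCT1cm = 11754 * 132.0 / (100 * 138.6) = 111.9429 t·m/cm
Step 3 — trim = -764 / 111.9429 ≈ -6.8249 cm (5 s.f.)

-6.8249 cm


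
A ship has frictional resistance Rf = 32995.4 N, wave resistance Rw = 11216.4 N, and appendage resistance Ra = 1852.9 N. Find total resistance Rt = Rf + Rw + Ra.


Formula: Rt = Rf + Rw + Ra
Substituting: Rt = 32995.4 + 11216.4 + 1852.9
Result: Rt = 46064.7 N

46064.7 N


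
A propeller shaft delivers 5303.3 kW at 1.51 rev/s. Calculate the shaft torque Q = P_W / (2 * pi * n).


Formula: Q = P_W / (2 * pi * n)
Step 1 — P_W = 5303.3 kW * 1000 = 5303300.0 W
Step 2 — 2 * pi * n = 2 * pi * 1.51 = 9.48761
Step 3 — Q = 5303300.0 / 9.48761 ≈ 558970 N·m (5 s.f.)

558970 N·m


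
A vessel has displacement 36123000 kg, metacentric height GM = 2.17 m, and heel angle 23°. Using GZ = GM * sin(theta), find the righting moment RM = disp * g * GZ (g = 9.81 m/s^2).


Formula: GZ = GM * sin(theta); RM = disp * g * GZ
Step 1 — GZ = 2.17 * sin(23°) = 2.17 * 0.390731 = 0.847886 m
Step 2 — RM = 36123000 * 9.81 * 0.847886 ≈ 300460000 N·m (5 s.f.)

300460000 N·m


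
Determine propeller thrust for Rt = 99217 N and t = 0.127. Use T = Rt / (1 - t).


Formula: T = Rt / (1 - t)
Step 1 — (1 - t) = 1 - 0.127 = 0.873
Step 2 — T = 99217 / 0.873 ≈ 113650 N (5 s.f.)

113650 N


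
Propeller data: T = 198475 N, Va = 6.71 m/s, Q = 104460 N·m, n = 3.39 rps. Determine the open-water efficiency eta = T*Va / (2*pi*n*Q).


Formula: eta = T * Va / (2 * pi * n * Q)
Step 1 — numerator = T * Va = 198475 * 6.71 = 1331767.25
Step 2 — 2 * pi * n = 2 * pi * 3.39 = 21.299998
Step 3 — denominator = 21.299998 * 104460 = 2224997.79
Step 4 — eta = 1331767.25 / 2224997.79 ≈ 0.59855 (5 s.f.)

0.59855


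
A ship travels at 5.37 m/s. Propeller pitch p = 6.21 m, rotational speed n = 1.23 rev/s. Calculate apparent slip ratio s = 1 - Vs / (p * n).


Formula: s = 1 - Vs / (p * n)
Step 1 — p * n = 6.21 * 1.23 = 7.6383
Step 2 — Vs / (p*n) = 5.37 / 7.6383 = 0.703036 (6 d.p.)
Step 3 — s = 1 - 0.703036 = 0.296964

0.296964


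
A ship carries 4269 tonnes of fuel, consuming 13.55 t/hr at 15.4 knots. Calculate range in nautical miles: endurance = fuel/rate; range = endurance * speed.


Formula: endurance = fuel / rate; range = endurance * speed
Step 1 — endurance = 4269 / 13.55 = 315.0554 hours
Step 2 — range = 315.0554 * 15.4 ≈ 4851.9 nautical miles (5 s.f.)

4851.9 NM


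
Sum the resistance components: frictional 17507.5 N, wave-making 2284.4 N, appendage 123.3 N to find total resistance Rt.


Formula: Rt = Rf + Rw + Ra
Substituting: Rt = 17507.5 + 2284.4 + 123.3
Result: Rt = 19915.2 N

19915.2 N


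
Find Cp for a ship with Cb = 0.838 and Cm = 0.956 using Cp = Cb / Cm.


Formula: Cp = Cb / Cm
Substituting: Cp = 0.838 / 0.956
Result: Cp ≈ 0.87657 (5 s.f.)

0.87657


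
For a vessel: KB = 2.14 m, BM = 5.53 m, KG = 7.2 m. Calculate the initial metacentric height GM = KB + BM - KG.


Formula: GM = KB + BM - KG
Step 1 — KM = KB + BM = 2.14 + 5.53 = 7.67 m
Step 2 — GM = KM - KG = 7.67 - 7.2 = 0.47 m

0.47 m


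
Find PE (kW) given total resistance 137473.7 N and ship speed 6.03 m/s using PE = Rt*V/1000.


Formula: PE = Rt * V / 1000 (kW)
Step 1 — PE (W) = 137473.7 * 6.03 = 828966.411 W
Step 2 — PE (kW) = 828966.411 / 1000 ≈ 828.97 kW (5 s.f.)

828.97 kW


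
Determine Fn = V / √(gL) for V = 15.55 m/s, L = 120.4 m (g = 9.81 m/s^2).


Formula: Fn = V / sqrt(g * L)
Step 1 — g * L = 9.81 * 120.4 = 1181.124
Step 2 — sqrt(g * L) = sqrt(1181.124) = 34.367485
Step 3 — Fn = 15.55 / 34.367485 ≈ 0.45246 (5 s.f.)

0.45246


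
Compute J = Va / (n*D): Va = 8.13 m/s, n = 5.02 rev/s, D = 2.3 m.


Formula: J = Va / (n * D)
Step 1 — n * D = 5.02 * 2.3 = 11.546
Step 2 — J = 8.13 / 11.546 ≈ 0.70414 (5 s.f.)

0.70414


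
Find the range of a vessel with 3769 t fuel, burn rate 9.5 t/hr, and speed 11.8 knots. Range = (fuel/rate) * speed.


Formula: endurance = fuel / rate; range = endurance * speed
Step 1 — endurance = 3769 / 9.5 = 396.7368 hours
Step 2 — range = 396.7368 * 11.8 ≈ 4681.5 nautical miles (5 s.f.)

4681.5 NM


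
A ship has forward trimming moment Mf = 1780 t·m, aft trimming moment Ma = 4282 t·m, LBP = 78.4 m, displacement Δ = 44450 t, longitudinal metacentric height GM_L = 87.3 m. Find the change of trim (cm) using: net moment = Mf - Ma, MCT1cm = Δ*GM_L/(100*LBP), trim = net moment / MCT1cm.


Formula: net trimming moment = Mf - Ma; MCT1cm = Δ*GM_L/(100*LBP); trim = net moment / MCT1cm
Step 1 — net trimming moment = 1780 - 4282 = -2502 t·m
Step 2 — MCT1cm = 44450 * 87.3 / (100 * 78.4) = 494.9598 t·m/cm
Step 3 — trim = -2502 / 494.9598 ≈ -5.0550 cm (5 s.f.)

-5.0550 cm


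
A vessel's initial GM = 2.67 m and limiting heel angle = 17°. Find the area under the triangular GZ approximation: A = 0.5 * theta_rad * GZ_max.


Formula: GZ_max = GM * sin(theta); Area = 0.5 * theta_rad * GZ_max
Step 1 — GZ_max = 2.67 * sin(17°) = 2.67 * 0.292372 = 0.780633 m
Step 2 — theta_rad = 17 * pi/180 = 0.296706 rad
Step 3 — Area = 0.5 * 0.296706 * 0.780633 ≈ 0.11581 m·rad (5 s.f.)

0.11581 m·rad


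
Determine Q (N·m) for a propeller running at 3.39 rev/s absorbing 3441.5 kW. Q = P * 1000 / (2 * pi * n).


Formula: Q = P_W / (2 * pi * n)
Step 1 — P_W = 3441.5 kW * 1000 = 3441500.0 W
Step 2 — 2 * pi * n = 2 * pi * 3.39 = 21.299998
Step 3 — Q = 3441500.0 / 21.299998 ≈ 161570 N·m (5 s.f.)

161570 N·m


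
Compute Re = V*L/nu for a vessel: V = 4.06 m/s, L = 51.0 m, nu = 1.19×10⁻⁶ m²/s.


Formula: Re = V * L / nu
Step 1 — V * L = 4.06 * 51.0 = 207.06 m^2/s
Step 2 — Re = 207.06 / 1.19e-6 = 1.74e+08

1.74e+08


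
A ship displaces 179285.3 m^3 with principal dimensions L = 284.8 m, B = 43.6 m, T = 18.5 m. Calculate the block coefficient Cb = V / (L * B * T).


Formula: Cb = V / (L * B * T)
Step 1 — L * B * T = 284.8 * 43.6 * 18.5 = 229719.68 m^3
Step 2 — Cb = 179285.3 / 229719.68 ≈ 0.78045 (5 s.f.)

0.78045


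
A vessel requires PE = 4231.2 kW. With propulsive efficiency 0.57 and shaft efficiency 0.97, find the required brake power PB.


Formula: PB = PE / (eta_D * eta_S)
Step 1 — combined efficiency = eta_D * eta_S = 0.57 * 0.97 = 0.5529
Step 2 — PB = 4231.2 / 0.5529 ≈ 7652.7 kW (5 s.f.)

7652.7 kW


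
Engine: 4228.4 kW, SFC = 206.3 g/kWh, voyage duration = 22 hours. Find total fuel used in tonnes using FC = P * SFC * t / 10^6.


Formula: FC (tonnes) = P * SFC * t / 1,000,000
Step 1 — P * SFC * t = 4228.4 * 206.3 * 22 = 19191016.24 g
Step 2 — FC (tonnes) = 19191016.24 / 1,000,000 ≈ 19.191 tonnes (5 s.f.)

19.191 tonnes


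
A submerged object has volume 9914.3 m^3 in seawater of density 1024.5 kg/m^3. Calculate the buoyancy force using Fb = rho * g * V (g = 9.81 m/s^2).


Formula: Fb = rho * g * V
Substituting: Fb = 1024.5 * 9.81 * 9914.3
Intermediate: 1024.5 * 9.81 = 10050.345
Result: Fb = 10050.345 * 9914.3 ≈ 99642000 N (5 s.f.)

99642000 N


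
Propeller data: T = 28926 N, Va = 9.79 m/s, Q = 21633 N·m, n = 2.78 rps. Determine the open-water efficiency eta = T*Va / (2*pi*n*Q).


Formula: eta = T * Va / (2 * pi * n * Q)
Step 1 — numerator = T * Va = 28926 * 9.79 = 283185.54
Step 2 — 2 * pi * n = 2 * pi * 2.78 = 17.467255
Step 3 — denominator = 17.467255 * 21633 = 377869.13
Step 4 — eta = 283185.54 / 377869.13 ≈ 0.74943 (5 s.f.)

0.74943


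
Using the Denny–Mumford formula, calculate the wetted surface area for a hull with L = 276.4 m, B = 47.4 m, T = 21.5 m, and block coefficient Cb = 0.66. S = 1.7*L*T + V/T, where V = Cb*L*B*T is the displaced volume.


Formula: S = 1.7*L*T + V/T with V = Cb*L*B*T, i.e. S = L * (1.7*T + Cb*B)
Step 1 — 1.7*T = 1.7 * 21.5 = 36.55 m
Step 2 — Cb*B = 0.66 * 47.4 = 31.284 m
Step 3 — 1.7*T + Cb*B = 36.55 + 31.284 = 67.834 m
Step 4 — S = 276.4 * 67.834 ≈ 18749 m^2 (5 s.f.)

18749 m^2


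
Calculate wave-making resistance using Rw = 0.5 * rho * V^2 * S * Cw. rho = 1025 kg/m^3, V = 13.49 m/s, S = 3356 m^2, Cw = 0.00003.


Formula: Rw = 0.5 * rho * V^2 * S * Cw
Step 1 — V^2 = 13.49^2 = 181.9801
Step 2 — 0.5 * rho * V^2 = 0.5 * 1025 * 181.9801 = 93264.80125
Step 3 — Rw = 93264.80125 * 3356 * 0.00003 ≈ 9389.9 N (5 s.f.)

9389.9 N


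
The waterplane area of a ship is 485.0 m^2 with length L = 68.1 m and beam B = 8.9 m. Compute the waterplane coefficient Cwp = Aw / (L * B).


Formula: Cwp = Aw / (L * B)
Step 1 — L * B = 68.1 * 8.9 = 606.09 m^2
Step 2 — Cwp = 485.0 / 606.09 ≈ 0.80021 (5 s.f.)

0.80021


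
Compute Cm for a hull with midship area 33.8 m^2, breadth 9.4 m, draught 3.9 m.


Formula: Cm = Am / (B * T)
Step 1 — B * T = 9.4 * 3.9 = 36.66 m^2
Step 2 — Cm = 33.8 / 36.66 ≈ 0.92199 (5 s.f.)

0.92199


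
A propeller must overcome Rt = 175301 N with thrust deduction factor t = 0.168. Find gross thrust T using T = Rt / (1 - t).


Formula: T = Rt / (1 - t)
Step 1 — (1 - t) = 1 - 0.168 = 0.832
Step 2 — T = 175301 / 0.832 ≈ 210700 N (5 s.f.)

210700 N


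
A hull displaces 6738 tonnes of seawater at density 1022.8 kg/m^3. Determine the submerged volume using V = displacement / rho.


Formula: V = mass / rho
Step 1 — convert tonnes to kg: 6738 t * 1000 = 6738000 kg
Step 2 — V = 6738000 / 1022.8 ≈ 6587.8 m^3 (5 s.f.)

6587.8 m^3


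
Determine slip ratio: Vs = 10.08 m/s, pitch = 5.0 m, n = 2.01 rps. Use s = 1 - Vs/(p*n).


Formula: s = 1 - Vs / (p * n)
Step 1 — p * n = 5.0 * 2.01 = 10.05
Step 2 — Vs / (p*n) = 10.08 / 10.05 = 1.002985 (6 d.p.)
Step 3 — s = 1 - 1.002985 = -0.002985

-0.002985


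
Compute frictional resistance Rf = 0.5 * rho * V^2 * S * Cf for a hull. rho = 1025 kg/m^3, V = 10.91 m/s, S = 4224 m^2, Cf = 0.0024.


Formula: Rf = 0.5 * rho * V^2 * S * Cf
Step 1 — V^2 = 10.91^2 = 119.0281
Step 2 — 0.5 * rho * V^2 = 0.5 * 1025 * 119.0281 = 61001.90125
Step 3 — Rf = 61001.90125 * 4224 * 0.0024 ≈ 618410 N (5 s.f.)

618410 N


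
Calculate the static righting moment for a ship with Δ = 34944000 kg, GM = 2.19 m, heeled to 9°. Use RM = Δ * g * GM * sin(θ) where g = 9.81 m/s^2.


Formula: GZ = GM * sin(theta); RM = disp * g * GZ
Step 1 — GZ = 2.19 * sin(9°) = 2.19 * 0.156434 = 0.34259 m
Step 2 — RM = 34944000 * 9.81 * 0.34259 ≈ 117440000 N·m (5 s.f.)

117440000 N·m


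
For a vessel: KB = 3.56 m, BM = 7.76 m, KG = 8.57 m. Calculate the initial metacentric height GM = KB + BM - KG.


Formula: GM = KB + BM - KG
Step 1 — KM = KB + BM = 3.56 + 7.76 = 11.32 m
Step 2 — GM = KM - KG = 11.32 - 8.57 = 2.75 m

2.75 m


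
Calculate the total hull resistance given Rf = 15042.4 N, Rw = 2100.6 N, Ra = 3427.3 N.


Formula: Rt = Rf + Rw + Ra
Substituting: Rt = 15042.4 + 2100.6 + 3427.3
Result: Rt = 20570.3 N

20570.3 N


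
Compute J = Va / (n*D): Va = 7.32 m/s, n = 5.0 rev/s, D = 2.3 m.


Formula: J = Va / (n * D)
Step 1 — n * D = 5.0 * 2.3 = 11.5
Step 2 — J = 7.32 / 11.5 ≈ 0.63652 (5 s.f.)

0.63652


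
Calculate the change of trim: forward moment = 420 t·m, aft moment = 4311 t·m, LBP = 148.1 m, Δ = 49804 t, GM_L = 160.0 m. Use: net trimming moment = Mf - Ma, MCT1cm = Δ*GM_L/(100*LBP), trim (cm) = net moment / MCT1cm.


Formula: net trimming moment = Mf - Ma; MCT1cm = Δ*GM_L/(100*LBP); trim = net moment / MCT1cm
Step 1 — net trimming moment = 420 - 4311 = -3891 t·m
Step 2 — MCT1cm = 49804 * 160.0 / (100 * 148.1) = 538.0581 t·m/cm
Step 3 — trim = -3891 / 538.0581 ≈ -7.2316 cm (5 s.f.)

-7.2316 cm


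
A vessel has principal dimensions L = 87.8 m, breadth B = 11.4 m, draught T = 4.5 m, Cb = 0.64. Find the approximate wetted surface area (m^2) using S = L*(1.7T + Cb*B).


Formula: S = 1.7*L*T + V/T with V = Cb*L*B*T, i.e. S = L * (1.7*T + Cb*B)
Step 1 — 1.7*T = 1.7 * 4.5 = 7.65 m
Step 2 — Cb*B = 0.64 * 11.4 = 7.296 m
Step 3 — 1.7*T + Cb*B = 7.65 + 7.296 = 14.946 m
Step 4 — S = 87.8 * 14.946 ≈ 1312.3 m^2 (5 s.f.)

1312.3 m^2


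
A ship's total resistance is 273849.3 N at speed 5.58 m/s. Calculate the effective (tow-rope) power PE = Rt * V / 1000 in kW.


Formula: PE = Rt * V / 1000 (kW)
Step 1 — PE (W) = 273849.3 * 5.58 = 1528079.094 W
Step 2 — PE (kW) = 1528079.094 / 1000 ≈ 1528.1 kW (5 s.f.)

1528.1 kW


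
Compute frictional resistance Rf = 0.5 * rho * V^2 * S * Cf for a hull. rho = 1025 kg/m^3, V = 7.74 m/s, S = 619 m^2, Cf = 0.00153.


Formula: Rf = 0.5 * rho * V^2 * S * Cf
Step 1 — V^2 = 7.74^2 = 59.9076
Step 2 — 0.5 * rho * V^2 = 0.5 * 1025 * 59.9076 = 30702.645
Step 3 — Rf = 30702.645 * 619 * 0.00153 ≈ 29078 N (5 s.f.)

29078 N


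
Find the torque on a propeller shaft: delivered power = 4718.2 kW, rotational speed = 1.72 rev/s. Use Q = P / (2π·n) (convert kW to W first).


Formula: Q = P_W / (2 * pi * n)
Step 1 — P_W = 4718.2 kW * 1000 = 4718200.0 W
Step 2 — 2 * pi * n = 2 * pi * 1.72 = 10.807079
Step 3 — Q = 4718200.0 / 10.807079 ≈ 436580 N·m (5 s.f.)

436580 N·m


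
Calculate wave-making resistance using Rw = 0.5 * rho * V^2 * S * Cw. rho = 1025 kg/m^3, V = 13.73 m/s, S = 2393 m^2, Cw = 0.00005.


Formula: Rw = 0.5 * rho * V^2 * S * Cw
Step 1 — V^2 = 13.73^2 = 188.5129
Step 2 — 0.5 * rho * V^2 = 0.5 * 1025 * 188.5129 = 96612.86125
Step 3 — Rw = 96612.86125 * 2393 * 0.00005 ≈ 11560 N (5 s.f.)

11560 N


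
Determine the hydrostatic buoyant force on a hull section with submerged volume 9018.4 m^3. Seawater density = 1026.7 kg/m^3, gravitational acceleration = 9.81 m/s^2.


Formula: Fb = rho * g * V
Substituting: Fb = 1026.7 * 9.81 * 9018.4
Intermediate: 1026.7 * 9.81 = 10071.927
Result: Fb = 10071.927 * 9018.4 ≈ 90833000 N (5 s.f.)

90833000 N


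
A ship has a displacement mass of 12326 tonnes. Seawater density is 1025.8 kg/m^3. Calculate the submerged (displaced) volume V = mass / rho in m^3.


Formula: V = mass / rho
Step 1 — convert tonnes to kg: 12326 t * 1000 = 12326000 kg
Step 2 — V = 12326000 / 1025.8 ≈ 12016 m^3 (5 s.f.)

12016 m^3


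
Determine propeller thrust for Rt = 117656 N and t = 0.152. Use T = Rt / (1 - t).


Formula: T = Rt / (1 - t)
Step 1 — (1 - t) = 1 - 0.152 = 0.848
Step 2 — T = 117656 / 0.848 ≈ 138750 N (5 s.f.)

138750 N


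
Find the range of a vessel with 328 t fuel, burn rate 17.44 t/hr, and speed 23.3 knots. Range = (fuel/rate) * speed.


Formula: endurance = fuel / rate; range = endurance * speed
Step 1 — endurance = 328 / 17.44 = 18.8073 hours
Step 2 — range = 18.8073 * 23.3 ≈ 438.21 nautical miles (5 s.f.)

438.21 NM


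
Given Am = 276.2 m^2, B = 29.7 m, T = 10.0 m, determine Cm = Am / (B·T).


Formula: Cm = Am / (B * T)
Step 1 — B * T = 29.7 * 10.0 = 297.0 m^2
Step 2 — Cm = 276.2 / 297.0 ≈ 0.92997 (5 s.f.)

0.92997


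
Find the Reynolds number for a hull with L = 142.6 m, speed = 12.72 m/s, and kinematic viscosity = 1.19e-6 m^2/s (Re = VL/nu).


Formula: Re = V * L / nu
Step 1 — V * L = 12.72 * 142.6 = 1813.872 m^2/s
Step 2 — Re = 1813.872 / 1.19e-6 = 1.52e+09

1.52e+09


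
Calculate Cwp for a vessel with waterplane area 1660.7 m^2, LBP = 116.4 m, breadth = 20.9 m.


Formula: Cwp = Aw / (L * B)
Step 1 — L * B = 116.4 * 20.9 = 2432.76 m^2
Step 2 — Cwp = 1660.7 / 2432.76 ≈ 0.68264 (5 s.f.)

0.68264


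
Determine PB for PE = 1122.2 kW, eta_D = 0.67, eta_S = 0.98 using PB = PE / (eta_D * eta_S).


Formula: PB = PE / (eta_D * eta_S)
Step 1 — combined efficiency = eta_D * eta_S = 0.67 * 0.98 = 0.6566
Step 2 — PB = 1122.2 / 0.6566 ≈ 1709.1 kW (5 s.f.)

1709.1 kW


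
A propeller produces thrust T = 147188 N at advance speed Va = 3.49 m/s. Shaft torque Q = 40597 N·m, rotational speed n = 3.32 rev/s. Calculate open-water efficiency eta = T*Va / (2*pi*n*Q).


Formula: eta = T * Va / (2 * pi * n * Q)
Step 1 — numerator = T * Va = 147188 * 3.49 = 513686.12
Step 2 — 2 * pi * n = 2 * pi * 3.32 = 20.860175
Step 3 — denominator = 20.860175 * 40597 = 846860.52
Step 4 — eta = 513686.12 / 846860.52 ≈ 0.60658 (5 s.f.)

0.60658


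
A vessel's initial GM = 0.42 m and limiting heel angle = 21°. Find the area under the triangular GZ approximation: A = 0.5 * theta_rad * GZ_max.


Formula: GZ_max = GM * sin(theta); Area = 0.5 * theta_rad * GZ_max
Step 1 — GZ_max = 0.42 * sin(21°) = 0.42 * 0.358368 = 0.150515 m
Step 2 — theta_rad = 21 * pi/180 = 0.366519 rad
Step 3 — Area = 0.5 * 0.366519 * 0.150515 ≈ 0.027583 m·rad (5 s.f.)

0.027583 m·rad


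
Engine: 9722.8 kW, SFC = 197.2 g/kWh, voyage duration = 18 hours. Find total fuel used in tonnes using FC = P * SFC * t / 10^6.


Formula: FC (tonnes) = P * SFC * t / 1,000,000
Step 1 — P * SFC * t = 9722.8 * 197.2 * 18 = 34512050.88 g
Step 2 — FC (tonnes) = 34512050.88 / 1,000,000 ≈ 34.512 tonnes (5 s.f.)

34.512 tonnes


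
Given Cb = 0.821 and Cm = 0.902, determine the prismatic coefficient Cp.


Formula: Cp = Cb / Cm
Substituting: Cp = 0.821 / 0.902
Result: Cp ≈ 0.91020 (5 s.f.)

0.91020


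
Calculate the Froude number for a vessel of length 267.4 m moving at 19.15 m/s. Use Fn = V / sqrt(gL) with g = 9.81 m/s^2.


Formula: Fn = V / sqrt(g * L)
Step 1 — g * L = 9.81 * 267.4 = 2623.194
Step 2 — sqrt(g * L) = sqrt(2623.194) = 51.217126
Step 3 — Fn = 19.15 / 51.217126 ≈ 0.37390 (5 s.f.)

0.37390


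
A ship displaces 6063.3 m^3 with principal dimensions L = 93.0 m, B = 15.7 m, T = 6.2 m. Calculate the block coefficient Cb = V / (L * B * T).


Formula: Cb = V / (L * B * T)
Step 1 — L * B * T = 93.0 * 15.7 * 6.2 = 9052.62 m^3
Step 2 — Cb = 6063.3 / 9052.62 ≈ 0.66978 (5 s.f.)

0.66978


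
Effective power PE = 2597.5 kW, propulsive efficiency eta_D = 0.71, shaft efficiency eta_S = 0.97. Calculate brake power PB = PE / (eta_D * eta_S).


Formula: PB = PE / (eta_D * eta_S)
Step 1 — combined efficiency = eta_D * eta_S = 0.71 * 0.97 = 0.6887
Step 2 — PB = 2597.5 / 0.6887 ≈ 3771.6 kW (5 s.f.)

3771.6 kW


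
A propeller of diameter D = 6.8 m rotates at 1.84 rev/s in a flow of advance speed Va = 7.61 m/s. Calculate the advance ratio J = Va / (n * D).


Formula: J = Va / (n * D)
Step 1 — n * D = 1.84 * 6.8 = 12.512
Step 2 — J = 7.61 / 12.512 ≈ 0.60822 (5 s.f.)

0.60822


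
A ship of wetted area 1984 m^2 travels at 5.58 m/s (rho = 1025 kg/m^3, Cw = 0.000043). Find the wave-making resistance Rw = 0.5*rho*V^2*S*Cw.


Formula: Rw = 0.5 * rho * V^2 * S * Cw
Step 1 — V^2 = 5.58^2 = 31.1364
Step 2 — 0.5 * rho * V^2 = 0.5 * 1025 * 31.1364 = 15957.405
Step 3 — Rw = 15957.405 * 1984 * 0.000043 ≈ 1361.4 N (5 s.f.)

1361.4 N


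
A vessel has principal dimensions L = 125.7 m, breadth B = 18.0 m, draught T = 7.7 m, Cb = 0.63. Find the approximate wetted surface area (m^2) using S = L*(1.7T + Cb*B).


Formula: S = 1.7*L*T + V/T with V = Cb*L*B*T, i.e. S = L * (1.7*T + Cb*B)
Step 1 — 1.7*T = 1.7 * 7.7 = 13.09 m
Step 2 — Cb*B = 0.63 * 18.0 = 11.34 m
Step 3 — 1.7*T + Cb*B = 13.09 + 11.34 = 24.43 m
Step 4 — S = 125.7 * 24.43 ≈ 3070.9 m^2 (5 s.f.)

3070.9 m^2


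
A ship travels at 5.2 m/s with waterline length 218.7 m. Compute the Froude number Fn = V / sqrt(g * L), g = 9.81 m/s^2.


Formula: Fn = V / sqrt(g * L)
Step 1 — g * L = 9.81 * 218.7 = 2145.447
Step 2 — sqrt(g * L) = sqrt(2145.447) = 46.31897
Step 3 — Fn = 5.2 / 46.31897 ≈ 0.11227 (5 s.f.)

0.11227


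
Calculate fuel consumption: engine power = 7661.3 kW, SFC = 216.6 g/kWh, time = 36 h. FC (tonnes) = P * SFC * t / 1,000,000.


Formula: FC (tonnes) = P * SFC * t / 1,000,000
Step 1 — P * SFC * t = 7661.3 * 216.6 * 36 = 59739752.88 g
Step 2 — FC (tonnes) = 59739752.88 / 1,000,000 ≈ 59.740 tonnes (5 s.f.)

59.740 tonnes


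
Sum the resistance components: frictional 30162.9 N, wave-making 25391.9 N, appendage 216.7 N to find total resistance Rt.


Formula: Rt = Rf + Rw + Ra
Substituting: Rt = 30162.9 + 25391.9 + 216.7
Result: Rt = 55771.5 N

55771.5 N


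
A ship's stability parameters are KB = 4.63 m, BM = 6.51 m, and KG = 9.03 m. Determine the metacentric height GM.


Formula: GM = KB + BM - KG
Step 1 — KM = KB + BM = 4.63 + 6.51 = 11.14 m
Step 2 — GM = KM - KG = 11.14 - 9.03 = 2.11 m

2.11 m


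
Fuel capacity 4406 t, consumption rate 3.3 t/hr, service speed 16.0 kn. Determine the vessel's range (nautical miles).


Formula: endurance = fuel / rate; range = endurance * speed
Step 1 — endurance = 4406 / 3.3 = 1335.1515 hours
Step 2 — range = 1335.1515 * 16.0 ≈ 21362 nautical miles (5 s.f.)

21362 NM


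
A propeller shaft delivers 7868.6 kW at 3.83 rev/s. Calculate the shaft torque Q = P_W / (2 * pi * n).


Formula: Q = P_W / (2 * pi * n)
Step 1 — P_W = 7868.6 kW * 1000 = 7868600.0 W
Step 2 — 2 * pi * n = 2 * pi * 3.83 = 24.0646
Step 3 — Q = 7868600.0 / 24.0646 ≈ 326980 N·m (5 s.f.)

326980 N·m


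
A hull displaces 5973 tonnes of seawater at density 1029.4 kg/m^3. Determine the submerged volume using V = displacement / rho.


Formula: V = mass / rho
Step 1 — convert tonnes to kg: 5973 t * 1000 = 5973000 kg
Step 2 — V = 5973000 / 1029.4 ≈ 5802.4 m^3 (5 s.f.)

5802.4 m^3


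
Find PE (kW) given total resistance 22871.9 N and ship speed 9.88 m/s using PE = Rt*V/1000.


Formula: PE = Rt * V / 1000 (kW)
Step 1 — PE (W) = 22871.9 * 9.88 = 225974.372 W
Step 2 — PE (kW) = 225974.372 / 1000 ≈ 225.97 kW (5 s.f.)

225.97 kW


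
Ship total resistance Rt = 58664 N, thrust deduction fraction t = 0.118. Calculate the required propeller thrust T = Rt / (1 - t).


Formula: T = Rt / (1 - t)
Step 1 — (1 - t) = 1 - 0.118 = 0.882
Step 2 — T = 58664 / 0.882 ≈ 66512 N (5 s.f.)

66512 N


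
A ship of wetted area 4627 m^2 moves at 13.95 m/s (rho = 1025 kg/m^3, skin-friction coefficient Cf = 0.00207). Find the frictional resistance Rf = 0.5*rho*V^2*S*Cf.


Formula: Rf = 0.5 * rho * V^2 * S * Cf
Step 1 — V^2 = 13.95^2 = 194.6025
Step 2 — 0.5 * rho * V^2 = 0.5 * 1025 * 194.6025 = 99733.78125
Step 3 — Rf = 99733.78125 * 4627 * 0.00207 ≈ 955240 N (5 s.f.)

955240 N


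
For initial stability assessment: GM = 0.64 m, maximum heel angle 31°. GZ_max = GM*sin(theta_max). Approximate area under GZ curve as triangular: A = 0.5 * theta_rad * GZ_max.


Formula: GZ_max = GM * sin(theta); Area = 0.5 * theta_rad * GZ_max
Step 1 — GZ_max = 0.64 * sin(31°) = 0.64 * 0.515038 = 0.329624 m
Step 2 — theta_rad = 31 * pi/180 = 0.541052 rad
Step 3 — Area = 0.5 * 0.541052 * 0.329624 ≈ 0.089172 m·rad (5 s.f.)

0.089172 m·rad


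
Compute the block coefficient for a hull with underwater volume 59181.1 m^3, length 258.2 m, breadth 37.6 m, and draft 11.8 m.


Formula: Cb = V / (L * B * T)
Step 1 — L * B * T = 258.2 * 37.6 * 11.8 = 114558.176 m^3
Step 2 — Cb = 59181.1 / 114558.176 ≈ 0.51660 (5 s.f.)

0.51660


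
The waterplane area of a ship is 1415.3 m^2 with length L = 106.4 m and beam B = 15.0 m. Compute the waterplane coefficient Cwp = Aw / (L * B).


Formula: Cwp = Aw / (L * B)
Step 1 — L * B = 106.4 * 15.0 = 1596.0 m^2
Step 2 — Cwp = 1415.3 / 1596.0 ≈ 0.88678 (5 s.f.)

0.88678


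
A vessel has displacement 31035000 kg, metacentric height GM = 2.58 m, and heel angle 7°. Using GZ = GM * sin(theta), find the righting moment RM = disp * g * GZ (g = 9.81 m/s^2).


Formula: GZ = GM * sin(theta); RM = disp * g * GZ
Step 1 — GZ = 2.58 * sin(7°) = 2.58 * 0.121869 = 0.314422 m
Step 2 — RM = 31035000 * 9.81 * 0.314422 ≈ 95727000 N·m (5 s.f.)

95727000 N·m


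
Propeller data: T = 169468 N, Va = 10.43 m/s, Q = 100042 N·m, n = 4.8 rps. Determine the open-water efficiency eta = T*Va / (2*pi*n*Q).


Formula: eta = T * Va / (2 * pi * n * Q)
Step 1 — numerator = T * Va = 169468 * 10.43 = 1767551.24
Step 2 — 2 * pi * n = 2 * pi * 4.8 = 30.159289
Step 3 — denominator = 30.159289 * 100042 = 3017195.59
Step 4 — eta = 1767551.24 / 3017195.59 ≈ 0.58583 (5 s.f.)

0.58583


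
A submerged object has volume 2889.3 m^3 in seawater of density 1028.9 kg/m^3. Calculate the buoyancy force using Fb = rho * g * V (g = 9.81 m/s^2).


Formula: Fb = rho * g * V
Substituting: Fb = 1028.9 * 9.81 * 2889.3
Intermediate: 1028.9 * 9.81 = 10093.509
Result: Fb = 10093.509 * 2889.3 ≈ 29163000 N (5 s.f.)

29163000 N


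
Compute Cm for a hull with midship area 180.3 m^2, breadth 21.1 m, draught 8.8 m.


Formula: Cm = Am / (B * T)
Step 1 — B * T = 21.1 * 8.8 = 185.68 m^2
Step 2 — Cm = 180.3 / 185.68 ≈ 0.97103 (5 s.f.)

0.97103


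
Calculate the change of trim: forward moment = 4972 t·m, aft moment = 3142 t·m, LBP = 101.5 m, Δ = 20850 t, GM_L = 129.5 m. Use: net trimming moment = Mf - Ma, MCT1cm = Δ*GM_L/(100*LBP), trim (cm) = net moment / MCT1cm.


Formula: net trimming moment = Mf - Ma; MCT1cm = Δ*GM_L/(100*LBP); trim = net moment / MCT1cm
Step 1 — net trimming moment = 4972 - 3142 = 1830 t·m
Step 2 — MCT1cm = 20850 * 129.5 / (100 * 101.5) = 266.0172 t·m/cm
Step 3 — trim = 1830 / 266.0172 ≈ 6.8793 cm (5 s.f.)

6.8793 cm


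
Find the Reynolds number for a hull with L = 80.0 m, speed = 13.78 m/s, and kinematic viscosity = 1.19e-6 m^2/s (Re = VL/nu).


Formula: Re = V * L / nu
Step 1 — V * L = 13.78 * 80.0 = 1102.4 m^2/s
Step 2 — Re = 1102.4 / 1.19e-6 = 9.26e+08

9.26e+08


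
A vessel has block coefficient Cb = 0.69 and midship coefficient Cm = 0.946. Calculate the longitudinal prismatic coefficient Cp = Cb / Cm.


Formula: Cp = Cb / Cm
Substituting: Cp = 0.69 / 0.946
Result: Cp ≈ 0.72939 (5 s.f.)

0.72939


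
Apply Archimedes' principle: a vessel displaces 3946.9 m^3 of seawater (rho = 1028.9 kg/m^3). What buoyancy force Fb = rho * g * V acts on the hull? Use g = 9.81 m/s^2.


Formula: Fb = rho * g * V
Substituting: Fb = 1028.9 * 9.81 * 3946.9
Intermediate: 1028.9 * 9.81 = 10093.509
Result: Fb = 10093.509 * 3946.9 ≈ 39838000 N (5 s.f.)

39838000 N


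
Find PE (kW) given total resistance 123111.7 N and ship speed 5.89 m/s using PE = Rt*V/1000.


Formula: PE = Rt * V / 1000 (kW)
Step 1 — PE (W) = 123111.7 * 5.89 = 725127.913 W
Step 2 — PE (kW) = 725127.913 / 1000 ≈ 725.13 kW (5 s.f.)

725.13 kW


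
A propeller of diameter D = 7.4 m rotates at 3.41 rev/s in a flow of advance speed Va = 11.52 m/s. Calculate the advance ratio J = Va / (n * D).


Formula: J = Va / (n * D)
Step 1 — n * D = 3.41 * 7.4 = 25.234
Step 2 — J = 11.52 / 25.234 ≈ 0.45653 (5 s.f.)

0.45653


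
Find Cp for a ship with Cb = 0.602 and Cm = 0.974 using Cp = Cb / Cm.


Formula: Cp = Cb / Cm
Substituting: Cp = 0.602 / 0.974
Result: Cp ≈ 0.61807 (5 s.f.)

0.61807


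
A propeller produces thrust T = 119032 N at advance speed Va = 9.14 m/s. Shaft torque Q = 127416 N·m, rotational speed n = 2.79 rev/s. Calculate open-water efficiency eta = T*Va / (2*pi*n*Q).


Formula: eta = T * Va / (2 * pi * n * Q)
Step 1 — numerator = T * Va = 119032 * 9.14 = 1087952.48
Step 2 — 2 * pi * n = 2 * pi * 2.79 = 17.530087
Step 3 — denominator = 17.530087 * 127416 = 2233613.57
Step 4 — eta = 1087952.48 / 2233613.57 ≈ 0.48708 (5 s.f.)

0.48708


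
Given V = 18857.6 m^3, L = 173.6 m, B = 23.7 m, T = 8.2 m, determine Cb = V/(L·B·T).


Formula: Cb = V / (L * B * T)
Step 1 — L * B * T = 173.6 * 23.7 * 8.2 = 33737.424 m^3
Step 2 — Cb = 18857.6 / 33737.424 ≈ 0.55895 (5 s.f.)

0.55895


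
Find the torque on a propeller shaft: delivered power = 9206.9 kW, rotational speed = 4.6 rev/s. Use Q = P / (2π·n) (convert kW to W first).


Formula: Q = P_W / (2 * pi * n)
Step 1 — P_W = 9206.9 kW * 1000 = 9206900.0 W
Step 2 — 2 * pi * n = 2 * pi * 4.6 = 28.902652
Step 3 — Q = 9206900.0 / 28.902652 ≈ 318550 N·m (5 s.f.)

318550 N·m


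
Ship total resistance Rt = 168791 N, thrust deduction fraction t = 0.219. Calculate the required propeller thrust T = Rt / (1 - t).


Formula: T = Rt / (1 - t)
Step 1 — (1 - t) = 1 - 0.219 = 0.781
Step 2 — T = 168791 / 0.781 ≈ 216120 N (5 s.f.)

216120 N


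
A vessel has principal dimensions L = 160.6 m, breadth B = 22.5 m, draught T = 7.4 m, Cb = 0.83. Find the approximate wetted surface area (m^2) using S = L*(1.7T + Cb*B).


Formula: S = 1.7*L*T + V/T with V = Cb*L*B*T, i.e. S = L * (1.7*T + Cb*B)
Step 1 — 1.7*T = 1.7 * 7.4 = 12.58 m
Step 2 — Cb*B = 0.83 * 22.5 = 18.675 m
Step 3 — 1.7*T + Cb*B = 12.58 + 18.675 = 31.255 m
Step 4 — S = 160.6 * 31.255 ≈ 5019.6 m^2 (5 s.f.)

5019.6 m^2


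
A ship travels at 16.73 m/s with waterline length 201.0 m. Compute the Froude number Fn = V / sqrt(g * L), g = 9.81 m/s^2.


Formula: Fn = V / sqrt(g * L)
Step 1 — g * L = 9.81 * 201.0 = 1971.81
Step 2 — sqrt(g * L) = sqrt(1971.81) = 44.405067
Step 3 — Fn = 16.73 / 44.405067 ≈ 0.37676 (5 s.f.)

0.37676


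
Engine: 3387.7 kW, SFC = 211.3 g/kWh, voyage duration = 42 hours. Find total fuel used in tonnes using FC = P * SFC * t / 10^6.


Formula: FC (tonnes) = P * SFC * t / 1,000,000
Step 1 — P * SFC * t = 3387.7 * 211.3 * 42 = 30064482.42 g
Step 2 — FC (tonnes) = 30064482.42 / 1,000,000 ≈ 30.064 tonnes (5 s.f.)

30.064 tonnes


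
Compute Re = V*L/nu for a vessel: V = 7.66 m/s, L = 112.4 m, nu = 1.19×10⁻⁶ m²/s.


Formula: Re = V * L / nu
Step 1 — V * L = 7.66 * 112.4 = 860.984 m^2/s
Step 2 — Re = 860.984 / 1.19e-6 = 7.24e+08

7.24e+08


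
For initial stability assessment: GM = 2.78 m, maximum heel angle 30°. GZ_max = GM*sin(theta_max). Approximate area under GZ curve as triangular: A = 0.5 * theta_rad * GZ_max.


Formula: GZ_max = GM * sin(theta); Area = 0.5 * theta_rad * GZ_max
Step 1 — GZ_max = 2.78 * sin(30°) = 2.78 * 0.5 = 1.39 m
Step 2 — theta_rad = 30 * pi/180 = 0.523599 rad
Step 3 — Area = 0.5 * 0.523599 * 1.39 ≈ 0.36390 m·rad (5 s.f.)

0.36390 m·rad


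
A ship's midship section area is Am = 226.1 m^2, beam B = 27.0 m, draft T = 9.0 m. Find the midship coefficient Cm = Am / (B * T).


Formula: Cm = Am / (B * T)
Step 1 — B * T = 27.0 * 9.0 = 243.0 m^2
Step 2 — Cm = 226.1 / 243.0 ≈ 0.93045 (5 s.f.)

0.93045


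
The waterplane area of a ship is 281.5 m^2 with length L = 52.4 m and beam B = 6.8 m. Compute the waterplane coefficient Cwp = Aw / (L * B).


Formula: Cwp = Aw / (L * B)
Step 1 — L * B = 52.4 * 6.8 = 356.32 m^2
Step 2 — Cwp = 281.5 / 356.32 ≈ 0.79002 (5 s.f.)

0.79002


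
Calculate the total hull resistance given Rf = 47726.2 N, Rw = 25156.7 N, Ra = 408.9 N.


Formula: Rt = Rf + Rw + Ra
Substituting: Rt = 47726.2 + 25156.7 + 408.9
Result: Rt = 73291.8 N

73291.8 N


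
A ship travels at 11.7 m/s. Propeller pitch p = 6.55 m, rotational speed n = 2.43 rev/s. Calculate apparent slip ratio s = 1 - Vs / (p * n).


Formula: s = 1 - Vs / (p * n)
Step 1 — p * n = 6.55 * 2.43 = 15.9165
Step 2 — Vs / (p*n) = 11.7 / 15.9165 = 0.735086 (6 d.p.)
Step 3 — s = 1 - 0.735086 = 0.264914

0.264914


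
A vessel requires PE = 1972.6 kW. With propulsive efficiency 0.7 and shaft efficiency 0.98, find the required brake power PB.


Formula: PB = PE / (eta_D * eta_S)
Step 1 — combined efficiency = eta_D * eta_S = 0.7 * 0.98 = 0.686
Step 2 — PB = 1972.6 / 0.686 ≈ 2875.5 kW (5 s.f.)

2875.5 kW


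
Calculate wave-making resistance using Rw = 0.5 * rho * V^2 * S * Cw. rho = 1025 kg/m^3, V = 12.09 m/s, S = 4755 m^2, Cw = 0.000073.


Formula: Rw = 0.5 * rho * V^2 * S * Cw
Step 1 — V^2 = 12.09^2 = 146.1681
Step 2 — 0.5 * rho * V^2 = 0.5 * 1025 * 146.1681 = 74911.15125
Step 3 — Rw = 74911.15125 * 4755 * 0.000073 ≈ 26003 N (5 s.f.)

26003 N


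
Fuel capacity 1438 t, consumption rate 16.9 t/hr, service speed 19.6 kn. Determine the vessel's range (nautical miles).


Formula: endurance = fuel / rate; range = endurance * speed
Step 1 — endurance = 1438 / 16.9 = 85.0888 hours
Step 2 — range = 85.0888 * 19.6 ≈ 1667.7 nautical miles (5 s.f.)

1667.7 NM


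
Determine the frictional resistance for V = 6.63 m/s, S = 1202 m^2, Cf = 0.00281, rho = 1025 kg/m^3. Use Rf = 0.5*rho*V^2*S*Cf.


Formula: Rf = 0.5 * rho * V^2 * S * Cf
Step 1 — V^2 = 6.63^2 = 43.9569
Step 2 — 0.5 * rho * V^2 = 0.5 * 1025 * 43.9569 = 22527.91125
Step 3 — Rf = 22527.91125 * 1202 * 0.00281 ≈ 76091 N (5 s.f.)

76091 N


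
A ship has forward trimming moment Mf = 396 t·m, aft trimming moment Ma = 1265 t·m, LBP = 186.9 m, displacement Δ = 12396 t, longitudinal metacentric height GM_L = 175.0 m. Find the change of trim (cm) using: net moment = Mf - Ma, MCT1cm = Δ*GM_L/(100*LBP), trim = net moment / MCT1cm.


Formula: net trimming moment = Mf - Ma; MCT1cm = Δ*GM_L/(100*LBP); trim = net moment / MCT1cm
Step 1 — net trimming moment = 396 - 1265 = -869 t·m
Step 2 — MCT1cm = 12396 * 175.0 / (100 * 186.9) = 116.0674 t·m/cm
Step 3 — trim = -869 / 116.0674 ≈ -7.4870 cm (5 s.f.)

-7.4870 cm


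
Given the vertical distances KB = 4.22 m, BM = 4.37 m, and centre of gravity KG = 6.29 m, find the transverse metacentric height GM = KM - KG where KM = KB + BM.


Formula: GM = KB + BM - KG
Step 1 — KM = KB + BM = 4.22 + 4.37 = 8.59 m
Step 2 — GM = KM - KG = 8.59 - 6.29 = 2.3 m

2.3 m


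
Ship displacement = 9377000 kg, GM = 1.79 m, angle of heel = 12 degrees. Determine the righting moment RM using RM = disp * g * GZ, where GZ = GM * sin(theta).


Formula: GZ = GM * sin(theta); RM = disp * g * GZ
Step 1 — GZ = 1.79 * sin(12°) = 1.79 * 0.207912 = 0.372162 m
Step 2 — RM = 9377000 * 9.81 * 0.372162 ≈ 34235000 N·m (5 s.f.)

34235000 N·m


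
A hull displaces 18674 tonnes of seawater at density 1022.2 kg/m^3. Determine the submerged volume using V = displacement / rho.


Formula: V = mass / rho
Step 1 — convert tonnes to kg: 18674 t * 1000 = 18674000 kg
Step 2 — V = 18674000 / 1022.2 ≈ 18268 m^3 (5 s.f.)

18268 m^3


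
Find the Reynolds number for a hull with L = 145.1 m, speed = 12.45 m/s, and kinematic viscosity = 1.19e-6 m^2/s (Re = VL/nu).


Formula: Re = V * L / nu
Step 1 — V * L = 12.45 * 145.1 = 1806.495 m^2/s
Step 2 — Re = 1806.495 / 1.19e-6 = 1.52e+09

1.52e+09


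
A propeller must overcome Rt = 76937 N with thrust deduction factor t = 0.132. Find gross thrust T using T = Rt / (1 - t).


Formula: T = Rt / (1 - t)
Step 1 — (1 - t) = 1 - 0.132 = 0.868
Step 2 — T = 76937 / 0.868 ≈ 88637 N (5 s.f.)

88637 N


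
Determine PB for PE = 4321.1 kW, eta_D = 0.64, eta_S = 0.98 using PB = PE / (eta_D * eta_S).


Formula: PB = PE / (eta_D * eta_S)
Step 1 — combined efficiency = eta_D * eta_S = 0.64 * 0.98 = 0.6272
Step 2 — PB = 4321.1 / 0.6272 ≈ 6889.5 kW (5 s.f.)

6889.5 kW


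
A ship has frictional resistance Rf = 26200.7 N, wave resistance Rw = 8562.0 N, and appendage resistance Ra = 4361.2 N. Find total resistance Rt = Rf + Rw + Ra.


Formula: Rt = Rf + Rw + Ra
Substituting: Rt = 26200.7 + 8562.0 + 4361.2
Result: Rt = 39123.9 N

39123.9 N


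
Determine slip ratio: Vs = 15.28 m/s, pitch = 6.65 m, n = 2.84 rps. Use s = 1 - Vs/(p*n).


Formula: s = 1 - Vs / (p * n)
Step 1 — p * n = 6.65 * 2.84 = 18.886
Step 2 — Vs / (p*n) = 15.28 / 18.886 = 0.809065 (6 d.p.)
Step 3 — s = 1 - 0.809065 = 0.190935

0.190935
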